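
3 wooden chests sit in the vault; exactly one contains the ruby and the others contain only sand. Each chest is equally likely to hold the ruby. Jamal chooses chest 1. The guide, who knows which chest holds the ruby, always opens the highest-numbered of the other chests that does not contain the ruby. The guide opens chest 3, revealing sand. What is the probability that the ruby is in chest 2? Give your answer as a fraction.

1/2

Apply Bayes' rule, conditioning on where the ruby actually is.
If it is in either of chests 1 and 2 (prior 1/3 each): chest 3 is the highest-numbered option available, probability 1; weight (1/3)·1 = 1/3 each.
If it is in chest 3 (prior 1/3): the guide opened chest 3, so this case is ruled out; weight (1/3)·0 = 0.
The weights sum to 2/3.
So P(the ruby in chest 2 | the guide opened chest 3) = (1/3) / (2/3) = 1/2.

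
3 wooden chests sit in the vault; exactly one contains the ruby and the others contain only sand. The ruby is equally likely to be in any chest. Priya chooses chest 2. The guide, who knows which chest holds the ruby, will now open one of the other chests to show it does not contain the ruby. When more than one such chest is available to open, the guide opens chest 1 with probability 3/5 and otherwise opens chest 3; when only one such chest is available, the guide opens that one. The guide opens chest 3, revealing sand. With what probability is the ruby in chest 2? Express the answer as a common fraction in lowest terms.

2/7

Apply Bayes' rule, conditioning on where the ruby actually is.
If it is in chest 1 (prior 1/3): only chest 3 is available, probability 1; weight (1/3)·1 = 1/3.
If it is in chest 2 (prior 1/3): chest 1 is available but not opened, probability 2/5; weight (1/3)·(2/5) = 2/15.
If it is in chest 3 (prior 1/3): the guide opened chest 3, so this case is ruled out; weight (1/3)·0 = 0.
The weights sum to 7/15.
So P(the ruby in chest 2 | the guide opened chest 3) = (2/15) / (7/15) = 2/7.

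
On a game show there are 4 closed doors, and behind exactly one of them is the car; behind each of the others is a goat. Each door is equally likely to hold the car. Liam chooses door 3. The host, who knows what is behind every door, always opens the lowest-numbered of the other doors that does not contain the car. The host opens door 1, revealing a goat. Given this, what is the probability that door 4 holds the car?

Apply Bayes' rule, conditioning on where the car actually is.
If it is behind door 1 (prior 1/4): the host opened door 1, so this case is ruled out; weight (1/4)·0 = 0.
If it is behind any of doors 2, 3, and 4 (prior 1/4 each): door 1 is the lowest-numbered option available, probability 1; weight (1/4)·1 = 1/4 each.
The weights sum to 3/4.
So P(the car behind door 4 | the host opened door 1) = (1/4) / (3/4) = 1/3.

1/3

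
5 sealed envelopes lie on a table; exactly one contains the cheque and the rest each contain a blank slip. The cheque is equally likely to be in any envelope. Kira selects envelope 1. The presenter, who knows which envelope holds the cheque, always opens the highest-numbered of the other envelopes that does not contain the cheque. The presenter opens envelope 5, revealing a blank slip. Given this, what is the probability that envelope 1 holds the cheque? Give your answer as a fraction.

Apply Bayes' rule, conditioning on where the cheque actually is.
If it is in any of envelopes 1, 2, 3, and 4 (prior 1/5 each): envelope 5 is the highest-numbered option available, probability 1; weight (1/5)·1 = 1/5 each.
If it is in envelope 5 (prior 1/5): the presenter opened envelope 5, so this case is ruled out; weight (1/5)·0 = 0.
The weights sum to 4/5.
So P(the cheque in envelope 1 | the presenter opened envelope 5) = (1/5) / (4/5) = 1/4.

1/4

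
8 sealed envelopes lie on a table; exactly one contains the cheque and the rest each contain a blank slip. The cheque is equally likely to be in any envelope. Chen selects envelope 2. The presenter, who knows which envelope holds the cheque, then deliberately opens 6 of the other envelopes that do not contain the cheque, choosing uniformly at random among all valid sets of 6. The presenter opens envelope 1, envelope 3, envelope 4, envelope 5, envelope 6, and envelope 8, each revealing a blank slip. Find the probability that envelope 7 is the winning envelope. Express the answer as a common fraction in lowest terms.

Consider each possible location of the cheque in turn.
If it is in any of envelopes 1, 3, 4, 5, 6, and 8 (prior 1/8 each): that envelope was opened and seen not to hold the prize — ruled out; weight (1/8)·0 = 0 each.
If it is in envelope 2 (prior 1/8): the presenter has 7 equally likely choices, so probability 1/7; weight (1/8)·(1/7) = 1/56.
If it is in envelope 7 (prior 1/8): the presenter has no choice, probability 1; weight (1/8)·1 = 1/8.
The weights sum to 1/7.
So P(the cheque in envelope 7 | the presenter opened envelope 1, envelope 3, envelope 4, envelope 5, envelope 6, and envelope 8) = (1/8) / (1/7) = 7/8.

7/8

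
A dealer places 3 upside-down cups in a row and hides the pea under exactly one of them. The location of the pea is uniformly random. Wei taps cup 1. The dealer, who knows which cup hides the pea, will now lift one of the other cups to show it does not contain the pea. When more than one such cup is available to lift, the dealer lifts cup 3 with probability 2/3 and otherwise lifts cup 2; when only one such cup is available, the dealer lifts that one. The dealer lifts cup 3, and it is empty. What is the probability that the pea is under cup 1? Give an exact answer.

Condition on the true location of the pea.
If it is under cup 1 (prior 1/3): cup 3 is available, opened with probability 2/3; weight (1/3)·(2/3) = 2/9.
If it is under cup 2 (prior 1/3): only cup 3 is available, probability 1; weight (1/3)·1 = 1/3.
If it is under cup 3 (prior 1/3): the dealer opened cup 3, so this case is ruled out; weight (1/3)·0 = 0.
The weights sum to 5/9.
So P(the pea under cup 1 | the dealer opened cup 3) = (2/9) / (5/9) = 2/5.

2/5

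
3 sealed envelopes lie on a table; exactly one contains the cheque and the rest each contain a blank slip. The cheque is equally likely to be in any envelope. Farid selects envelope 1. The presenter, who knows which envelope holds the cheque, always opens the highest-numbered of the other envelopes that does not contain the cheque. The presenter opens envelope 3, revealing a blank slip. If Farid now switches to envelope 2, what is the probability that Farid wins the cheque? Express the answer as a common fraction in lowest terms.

1/2

Apply Bayes' rule, conditioning on where the cheque actually is.
If it is in either of envelopes 1 and 2 (prior 1/3 each): envelope 3 is the highest-numbered option available, probability 1; weight (1/3)·1 = 1/3 each.
If it is in envelope 3 (prior 1/3): the presenter opened envelope 3, so this case is ruled out; weight (1/3)·0 = 0.
The weights sum to 2/3.
So P(the cheque in envelope 2 | the presenter opened envelope 3) = (1/3) / (2/3) = 1/2.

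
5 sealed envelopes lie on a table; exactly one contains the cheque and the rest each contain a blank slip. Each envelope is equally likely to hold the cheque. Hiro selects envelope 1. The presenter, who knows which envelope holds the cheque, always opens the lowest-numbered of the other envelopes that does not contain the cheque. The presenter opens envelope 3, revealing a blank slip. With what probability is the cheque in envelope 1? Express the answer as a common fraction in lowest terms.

0

Apply Bayes' rule, conditioning on where the cheque actually is.
If it is in any of envelopes 1, 4, and 5 (prior 1/5 each): the presenter would have opened envelope 2 instead, probability 0; weight (1/5)·0 = 0 each.
If it is in envelope 2 (prior 1/5): envelope 3 is the lowest-numbered option available, probability 1; weight (1/5)·1 = 1/5.
If it is in envelope 3 (prior 1/5): the presenter opened envelope 3, so this case is ruled out; weight (1/5)·0 = 0.
The weights sum to 1/5.
So P(the cheque in envelope 1 | the presenter opened envelope 3) = 0 / (1/5) = 0.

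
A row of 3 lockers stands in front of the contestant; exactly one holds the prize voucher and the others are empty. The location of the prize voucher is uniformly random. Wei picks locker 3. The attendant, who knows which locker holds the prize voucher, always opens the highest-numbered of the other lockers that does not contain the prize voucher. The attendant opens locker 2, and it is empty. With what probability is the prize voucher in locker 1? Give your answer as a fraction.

Apply Bayes' rule, conditioning on where the prize voucher actually is.
If it is in either of lockers 1 and 3 (prior 1/3 each): locker 2 is the highest-numbered option available, probability 1; weight (1/3)·1 = 1/3 each.
If it is in locker 2 (prior 1/3): the attendant opened locker 2, so this case is ruled out; weight (1/3)·0 = 0.
The weights sum to 2/3.
So P(the prize voucher in locker 1 | the attendant opened locker 2) = (1/3) / (2/3) = 1/2.

1/2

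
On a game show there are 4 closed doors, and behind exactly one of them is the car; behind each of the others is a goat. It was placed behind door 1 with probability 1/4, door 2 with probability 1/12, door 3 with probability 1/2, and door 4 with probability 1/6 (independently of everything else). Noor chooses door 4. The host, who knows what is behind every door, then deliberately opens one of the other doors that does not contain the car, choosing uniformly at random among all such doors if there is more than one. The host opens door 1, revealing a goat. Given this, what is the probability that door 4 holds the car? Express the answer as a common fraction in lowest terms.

4/25

Consider each possible location of the car in turn.
If it is behind door 1 (prior 1/4): the host opened door 1, so this case is ruled out; weight (1/4)·0 = 0.
If it is behind door 2 (prior 1/12): the host has 2 equally likely choices, so probability 1/2; weight (1/12)·(1/2) = 1/24.
If it is behind door 3 (prior 1/2): the host has 2 equally likely choices, so probability 1/2; weight (1/2)·(1/2) = 1/4.
If it is behind door 4 (prior 1/6): the host has 3 equally likely choices, so probability 1/3; weight (1/6)·(1/3) = 1/18.
The weights sum to 25/72.
So P(the car behind door 4 | the host opened door 1) = (1/18) / (25/72) = 4/25.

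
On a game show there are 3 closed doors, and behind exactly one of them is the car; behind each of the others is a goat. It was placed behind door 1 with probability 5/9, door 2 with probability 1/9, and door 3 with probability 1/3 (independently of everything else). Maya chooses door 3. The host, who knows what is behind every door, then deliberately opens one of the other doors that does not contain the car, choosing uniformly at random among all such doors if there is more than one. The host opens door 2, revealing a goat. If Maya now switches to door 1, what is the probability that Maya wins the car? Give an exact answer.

Condition on the true location of the car.
If it is behind door 1 (prior 5/9): the host has no choice, probability 1; weight (5/9)·1 = 5/9.
If it is behind door 2 (prior 1/9): the host opened door 2, so this case is ruled out; weight (1/9)·0 = 0.
If it is behind door 3 (prior 1/3): the host has 2 equally likely choices, so probability 1/2; weight (1/3)·(1/2) = 1/6.
The weights sum to 13/18.
So P(the car behind door 1 | the host opened door 2) = (5/9) / (13/18) = 10/13.

10/13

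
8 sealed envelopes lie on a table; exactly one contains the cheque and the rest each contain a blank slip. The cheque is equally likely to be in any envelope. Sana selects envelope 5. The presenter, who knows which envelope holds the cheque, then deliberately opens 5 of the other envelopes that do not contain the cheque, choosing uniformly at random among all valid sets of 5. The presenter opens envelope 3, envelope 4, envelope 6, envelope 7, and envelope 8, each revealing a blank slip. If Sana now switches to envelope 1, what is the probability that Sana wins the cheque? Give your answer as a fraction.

Consider each possible location of the cheque in turn.
If it is in either of envelopes 1 and 2 (prior 1/8 each): the presenter has 6 equally likely choices, so probability 1/6; weight (1/8)·(1/6) = 1/48 each.
If it is in any of envelopes 3, 4, 6, 7, and 8 (prior 1/8 each): that envelope was opened and seen not to hold the prize — ruled out; weight (1/8)·0 = 0 each.
If it is in envelope 5 (prior 1/8): the presenter has 21 equally likely choices, so probability 1/21; weight (1/8)·(1/21) = 1/168.
The weights sum to 1/21.
So P(the cheque in envelope 1 | the presenter opened envelope 3, envelope 4, envelope 6, envelope 7, and envelope 8) = (1/48) / (1/21) = 7/16.

7/16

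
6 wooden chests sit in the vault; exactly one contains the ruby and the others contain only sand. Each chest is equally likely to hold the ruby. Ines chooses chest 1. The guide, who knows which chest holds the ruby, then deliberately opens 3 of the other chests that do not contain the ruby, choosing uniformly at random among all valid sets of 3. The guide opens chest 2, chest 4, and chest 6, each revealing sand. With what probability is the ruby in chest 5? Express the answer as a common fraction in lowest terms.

Consider each possible location of the ruby in turn.
If it is in chest 1 (prior 1/6): the guide has 10 equally likely choices, so probability 1/10; weight (1/6)·(1/10) = 1/60.
If it is in any of chests 2, 4, and 6 (prior 1/6 each): that chest was opened and seen not to hold the prize — ruled out; weight (1/6)·0 = 0 each.
If it is in either of chests 3 and 5 (prior 1/6 each): the guide has 4 equally likely choices, so probability 1/4; weight (1/6)·(1/4) = 1/24 each.
The weights sum to 1/10.
So P(the ruby in chest 5 | the guide opened chest 2, chest 4, and chest 6) = (1/24) / (1/10) = 5/12.

5/12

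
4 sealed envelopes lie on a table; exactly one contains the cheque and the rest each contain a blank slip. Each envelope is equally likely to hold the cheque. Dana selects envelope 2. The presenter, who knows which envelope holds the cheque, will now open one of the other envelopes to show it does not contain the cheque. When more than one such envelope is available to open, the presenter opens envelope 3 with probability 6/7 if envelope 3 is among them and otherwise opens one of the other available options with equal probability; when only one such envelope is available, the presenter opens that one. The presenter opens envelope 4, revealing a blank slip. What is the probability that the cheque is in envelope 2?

1/10

Condition on the true location of the cheque.
If it is in envelope 1 (prior 1/4): envelope 3 is available but not opened, probability 1/7; weight (1/4)·(1/7) = 1/28.
If it is in envelope 2 (prior 1/4): envelope 3 is available but not opened; envelope 4 gets probability (1 − 6/7)/2 = 1/14; weight (1/4)·(1/14) = 1/56.
If it is in envelope 3 (prior 1/4): envelope 3 holds the prize so is unavailable; the presenter chooses uniformly among the 2 others, probability 1/2; weight (1/4)·(1/2) = 1/8.
If it is in envelope 4 (prior 1/4): the presenter opened envelope 4, so this case is ruled out; weight (1/4)·0 = 0.
The weights sum to 5/28.
So P(the cheque in envelope 2 | the presenter opened envelope 4) = (1/56) / (5/28) = 1/10.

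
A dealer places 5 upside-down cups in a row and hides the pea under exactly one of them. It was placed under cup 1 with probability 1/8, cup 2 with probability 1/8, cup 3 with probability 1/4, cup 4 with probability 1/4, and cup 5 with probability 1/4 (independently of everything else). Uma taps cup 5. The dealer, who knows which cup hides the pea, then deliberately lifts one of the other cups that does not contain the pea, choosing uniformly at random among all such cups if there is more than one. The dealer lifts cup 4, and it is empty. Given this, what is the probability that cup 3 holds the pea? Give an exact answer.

Apply Bayes' rule, conditioning on where the pea actually is.
If it is under either of cups 1 and 2 (prior 1/8 each): the dealer has 3 equally likely choices, so probability 1/3; weight (1/8)·(1/3) = 1/24 each.
If it is under cup 3 (prior 1/4): the dealer has 3 equally likely choices, so probability 1/3; weight (1/4)·(1/3) = 1/12.
If it is under cup 4 (prior 1/4): the dealer opened cup 4, so this case is ruled out; weight (1/4)·0 = 0.
If it is under cup 5 (prior 1/4): the dealer has 4 equally likely choices, so probability 1/4; weight (1/4)·(1/4) = 1/16.
The weights sum to 11/48.
So P(the pea under cup 3 | the dealer opened cup 4) = (1/12) / (11/48) = 4/11.

4/11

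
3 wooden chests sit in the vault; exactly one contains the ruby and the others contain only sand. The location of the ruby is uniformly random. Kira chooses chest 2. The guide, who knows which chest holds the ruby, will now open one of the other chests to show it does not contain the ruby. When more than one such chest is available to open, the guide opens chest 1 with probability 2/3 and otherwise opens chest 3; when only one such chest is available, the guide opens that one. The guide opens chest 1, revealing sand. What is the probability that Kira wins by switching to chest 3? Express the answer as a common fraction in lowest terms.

Apply Bayes' rule, conditioning on where the ruby actually is.
If it is in chest 1 (prior 1/3): the guide opened chest 1, so this case is ruled out; weight (1/3)·0 = 0.
If it is in chest 2 (prior 1/3): chest 1 is available, opened with probability 2/3; weight (1/3)·(2/3) = 2/9.
If it is in chest 3 (prior 1/3): only chest 1 is available, probability 1; weight (1/3)·1 = 1/3.
The weights sum to 5/9.
So P(the ruby in chest 3 | the guide opened chest 1) = (1/3) / (5/9) = 3/5.

3/5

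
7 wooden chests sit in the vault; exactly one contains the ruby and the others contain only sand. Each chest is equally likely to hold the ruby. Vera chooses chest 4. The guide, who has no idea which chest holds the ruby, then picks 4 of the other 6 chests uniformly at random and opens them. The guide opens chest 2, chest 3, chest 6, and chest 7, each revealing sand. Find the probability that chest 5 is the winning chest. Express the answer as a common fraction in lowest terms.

1/3

Because the guide chose which chests to open without knowing where the ruby is, the choice is independent of the prize location. Learning that none of the 4 opened chests holds the ruby simply rules out those 4 locations and leaves the remaining 3 chests still equally likely by symmetry.
So P(the ruby in chest 5) = 1/3.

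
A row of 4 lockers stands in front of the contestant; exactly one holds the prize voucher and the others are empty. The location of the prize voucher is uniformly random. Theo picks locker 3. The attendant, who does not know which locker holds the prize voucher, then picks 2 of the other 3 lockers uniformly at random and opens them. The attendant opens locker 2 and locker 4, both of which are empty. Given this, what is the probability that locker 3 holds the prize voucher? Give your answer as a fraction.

Apply Bayes' rule, conditioning on where the prize voucher actually is.
If it is in either of lockers 1 and 3 (prior 1/4 each): the attendant picks exactly this set with probability 1/3 regardless, and none is the prize; weight (1/4)·(1/3) = 1/12 each.
If it is in either of lockers 2 and 4 (prior 1/4 each): that locker was opened and seen not to hold the prize — ruled out; weight (1/4)·0 = 0 each.
The weights sum to 1/6.
So P(the prize voucher in locker 3 | the attendant opened locker 2 and locker 4) = (1/12) / (1/6) = 1/2.

1/2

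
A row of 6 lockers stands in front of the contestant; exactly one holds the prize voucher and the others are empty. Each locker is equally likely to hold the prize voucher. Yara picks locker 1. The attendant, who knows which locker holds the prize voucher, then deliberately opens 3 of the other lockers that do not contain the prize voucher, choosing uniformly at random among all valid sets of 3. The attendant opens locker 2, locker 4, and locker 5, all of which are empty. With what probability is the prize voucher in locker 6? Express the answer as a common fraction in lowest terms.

5/12

Condition on the true location of the prize voucher.
If it is in locker 1 (prior 1/6): the attendant has 10 equally likely choices, so probability 1/10; weight (1/6)·(1/10) = 1/60.
If it is in any of lockers 2, 4, and 5 (prior 1/6 each): that locker was opened and seen not to hold the prize — ruled out; weight (1/6)·0 = 0 each.
If it is in either of lockers 3 and 6 (prior 1/6 each): the attendant has 4 equally likely choices, so probability 1/4; weight (1/6)·(1/4) = 1/24 each.
The weights sum to 1/10.
So P(the prize voucher in locker 6 | the attendant opened locker 2, locker 4, and locker 5) = (1/24) / (1/10) = 5/12.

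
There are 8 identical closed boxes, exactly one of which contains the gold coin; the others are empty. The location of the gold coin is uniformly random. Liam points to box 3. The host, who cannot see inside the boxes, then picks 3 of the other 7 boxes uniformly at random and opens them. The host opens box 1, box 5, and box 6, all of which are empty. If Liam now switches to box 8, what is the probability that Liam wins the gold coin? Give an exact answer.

1/5

Consider each possible location of the gold coin in turn.
If it is in any of boxes 1, 5, and 6 (prior 1/8 each): that box was opened and seen not to hold the prize — ruled out; weight (1/8)·0 = 0 each.
If it is in any of boxes 2, 3, 4, 7, and 8 (prior 1/8 each): the host picks exactly this set with probability 1/35 regardless, and none is the prize; weight (1/8)·(1/35) = 1/280 each.
The weights sum to 1/56.
So P(the gold coin in box 8 | the host opened box 1, box 5, and box 6) = (1/280) / (1/56) = 1/5.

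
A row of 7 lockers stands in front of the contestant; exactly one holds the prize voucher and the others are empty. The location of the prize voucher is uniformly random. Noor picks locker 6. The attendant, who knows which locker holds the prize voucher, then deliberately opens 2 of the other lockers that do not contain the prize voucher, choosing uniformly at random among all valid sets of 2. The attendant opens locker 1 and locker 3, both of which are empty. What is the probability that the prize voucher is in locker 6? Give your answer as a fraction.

Consider each possible location of the prize voucher in turn.
If it is in either of lockers 1 and 3 (prior 1/7 each): that locker was opened and seen not to hold the prize — ruled out; weight (1/7)·0 = 0 each.
If it is in any of lockers 2, 4, 5, and 7 (prior 1/7 each): the attendant has 10 equally likely choices, so probability 1/10; weight (1/7)·(1/10) = 1/70 each.
If it is in locker 6 (prior 1/7): the attendant has 15 equally likely choices, so probability 1/15; weight (1/7)·(1/15) = 1/105.
The weights sum to 1/15.
So P(the prize voucher in locker 6 | the attendant opened locker 1 and locker 3) = (1/105) / (1/15) = 1/7.

1/7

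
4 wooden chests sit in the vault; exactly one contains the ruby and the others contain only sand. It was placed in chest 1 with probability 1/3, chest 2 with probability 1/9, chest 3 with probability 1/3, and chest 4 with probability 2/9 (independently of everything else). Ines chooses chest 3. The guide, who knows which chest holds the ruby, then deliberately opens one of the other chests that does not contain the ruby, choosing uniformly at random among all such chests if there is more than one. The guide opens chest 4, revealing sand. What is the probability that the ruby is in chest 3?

1/3

Consider each possible location of the ruby in turn.
If it is in chest 1 (prior 1/3): the guide has 2 equally likely choices, so probability 1/2; weight (1/3)·(1/2) = 1/6.
If it is in chest 2 (prior 1/9): the guide has 2 equally likely choices, so probability 1/2; weight (1/9)·(1/2) = 1/18.
If it is in chest 3 (prior 1/3): the guide has 3 equally likely choices, so probability 1/3; weight (1/3)·(1/3) = 1/9.
If it is in chest 4 (prior 2/9): the guide opened chest 4, so this case is ruled out; weight (2/9)·0 = 0.
The weights sum to 1/3.
So P(the ruby in chest 3 | the guide opened chest 4) = (1/9) / (1/3) = 1/3.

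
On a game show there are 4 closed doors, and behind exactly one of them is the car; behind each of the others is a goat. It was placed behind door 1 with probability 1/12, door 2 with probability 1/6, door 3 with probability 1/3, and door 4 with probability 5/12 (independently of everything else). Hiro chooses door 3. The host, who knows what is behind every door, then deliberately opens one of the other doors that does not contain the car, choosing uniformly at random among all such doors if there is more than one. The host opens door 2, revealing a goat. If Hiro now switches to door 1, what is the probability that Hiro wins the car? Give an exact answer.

3/26

Condition on the true location of the car.
If it is behind door 1 (prior 1/12): the host has 2 equally likely choices, so probability 1/2; weight (1/12)·(1/2) = 1/24.
If it is behind door 2 (prior 1/6): the host opened door 2, so this case is ruled out; weight (1/6)·0 = 0.
If it is behind door 3 (prior 1/3): the host has 3 equally likely choices, so probability 1/3; weight (1/3)·(1/3) = 1/9.
If it is behind door 4 (prior 5/12): the host has 2 equally likely choices, so probability 1/2; weight (5/12)·(1/2) = 5/24.
The weights sum to 13/36.
So P(the car behind door 1 | the host opened door 2) = (1/24) / (13/36) = 3/26.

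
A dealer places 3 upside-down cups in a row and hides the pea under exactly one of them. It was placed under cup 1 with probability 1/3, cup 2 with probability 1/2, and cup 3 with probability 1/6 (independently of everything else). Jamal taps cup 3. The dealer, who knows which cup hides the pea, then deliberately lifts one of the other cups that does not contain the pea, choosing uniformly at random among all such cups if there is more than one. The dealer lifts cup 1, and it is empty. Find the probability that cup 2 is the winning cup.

6/7

Consider each possible location of the pea in turn.
If it is under cup 1 (prior 1/3): the dealer opened cup 1, so this case is ruled out; weight (1/3)·0 = 0.
If it is under cup 2 (prior 1/2): the dealer has no choice, probability 1; weight (1/2)·1 = 1/2.
If it is under cup 3 (prior 1/6): the dealer has 2 equally likely choices, so probability 1/2; weight (1/6)·(1/2) = 1/12.
The weights sum to 7/12.
So P(the pea under cup 2 | the dealer opened cup 1) = (1/2) / (7/12) = 6/7.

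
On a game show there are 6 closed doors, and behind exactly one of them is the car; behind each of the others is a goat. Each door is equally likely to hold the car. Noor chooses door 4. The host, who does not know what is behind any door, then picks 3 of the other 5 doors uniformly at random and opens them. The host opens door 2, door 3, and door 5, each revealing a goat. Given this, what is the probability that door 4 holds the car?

1/3

Condition on the true location of the car.
If it is behind any of doors 1, 4, and 6 (prior 1/6 each): the host picks exactly this set with probability 1/10 regardless, and none is the prize; weight (1/6)·(1/10) = 1/60 each.
If it is behind any of doors 2, 3, and 5 (prior 1/6 each): that door was opened and seen not to hold the prize — ruled out; weight (1/6)·0 = 0 each.
The weights sum to 1/20.
So P(the car behind door 4 | the host opened door 2, door 3, and door 5) = (1/60) / (1/20) = 1/3.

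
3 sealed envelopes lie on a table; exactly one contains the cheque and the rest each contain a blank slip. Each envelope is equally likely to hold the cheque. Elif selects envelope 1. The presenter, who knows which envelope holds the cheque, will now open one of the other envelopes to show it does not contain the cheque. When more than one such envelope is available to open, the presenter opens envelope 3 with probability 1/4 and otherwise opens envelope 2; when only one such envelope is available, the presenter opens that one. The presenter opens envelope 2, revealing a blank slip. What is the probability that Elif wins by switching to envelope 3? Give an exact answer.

Condition on the true location of the cheque.
If it is in envelope 1 (prior 1/3): envelope 3 is available but not opened, probability 3/4; weight (1/3)·(3/4) = 1/4.
If it is in envelope 2 (prior 1/3): the presenter opened envelope 2, so this case is ruled out; weight (1/3)·0 = 0.
If it is in envelope 3 (prior 1/3): only envelope 2 is available, probability 1; weight (1/3)·1 = 1/3.
The weights sum to 7/12.
So P(the cheque in envelope 3 | the presenter opened envelope 2) = (1/3) / (7/12) = 4/7.

4/7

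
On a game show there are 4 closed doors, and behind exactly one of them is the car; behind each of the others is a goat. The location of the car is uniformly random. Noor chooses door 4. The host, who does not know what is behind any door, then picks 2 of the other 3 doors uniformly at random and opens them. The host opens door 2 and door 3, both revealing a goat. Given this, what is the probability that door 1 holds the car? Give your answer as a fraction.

Condition on the true location of the car.
If it is behind either of doors 1 and 4 (prior 1/4 each): the host picks exactly this set with probability 1/3 regardless, and none is the prize; weight (1/4)·(1/3) = 1/12 each.
If it is behind either of doors 2 and 3 (prior 1/4 each): that door was opened and seen not to hold the prize — ruled out; weight (1/4)·0 = 0 each.
The weights sum to 1/6.
So P(the car behind door 1 | the host opened door 2 and door 3) = (1/12) / (1/6) = 1/2.

1/2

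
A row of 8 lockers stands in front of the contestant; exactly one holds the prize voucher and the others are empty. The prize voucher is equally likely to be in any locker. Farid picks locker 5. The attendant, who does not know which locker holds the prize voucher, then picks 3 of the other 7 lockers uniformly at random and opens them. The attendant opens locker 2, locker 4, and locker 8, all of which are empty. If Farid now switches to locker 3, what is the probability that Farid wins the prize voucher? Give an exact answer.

1/5

Because the attendant chose which lockers to open without knowing where the prize voucher is, the choice is independent of the prize location. Learning that none of the 3 opened lockers holds the prize voucher simply rules out those 3 locations and leaves the remaining 5 lockers still equally likely by symmetry.
So P(the prize voucher in locker 3) = 1/5.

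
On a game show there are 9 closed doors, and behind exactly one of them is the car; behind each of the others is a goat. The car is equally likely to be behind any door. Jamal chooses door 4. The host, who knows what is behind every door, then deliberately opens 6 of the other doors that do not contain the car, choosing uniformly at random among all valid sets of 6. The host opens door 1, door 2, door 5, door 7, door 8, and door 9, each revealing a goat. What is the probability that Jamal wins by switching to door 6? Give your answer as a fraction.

Consider each possible location of the car in turn.
If it is behind any of doors 1, 2, 5, 7, 8, and 9 (prior 1/9 each): that door was opened and seen not to hold the prize — ruled out; weight (1/9)·0 = 0 each.
If it is behind either of doors 3 and 6 (prior 1/9 each): the host has 7 equally likely choices, so probability 1/7; weight (1/9)·(1/7) = 1/63 each.
If it is behind door 4 (prior 1/9): the host has 28 equally likely choices, so probability 1/28; weight (1/9)·(1/28) = 1/252.
The weights sum to 1/28.
So P(the car behind door 6 | the host opened door 1, door 2, door 5, door 7, door 8, and door 9) = (1/63) / (1/28) = 4/9.

4/9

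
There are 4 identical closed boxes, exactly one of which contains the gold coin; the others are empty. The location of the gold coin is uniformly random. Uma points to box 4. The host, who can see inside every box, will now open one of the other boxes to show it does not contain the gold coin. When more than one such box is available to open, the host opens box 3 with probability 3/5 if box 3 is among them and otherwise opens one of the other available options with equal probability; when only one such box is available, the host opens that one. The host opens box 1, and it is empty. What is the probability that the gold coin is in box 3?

5/11

Consider each possible location of the gold coin in turn.
If it is in box 1 (prior 1/4): the host opened box 1, so this case is ruled out; weight (1/4)·0 = 0.
If it is in box 2 (prior 1/4): box 3 is available but not opened, probability 2/5; weight (1/4)·(2/5) = 1/10.
If it is in box 3 (prior 1/4): box 3 holds the prize so is unavailable; the host chooses uniformly among the 2 others, probability 1/2; weight (1/4)·(1/2) = 1/8.
If it is in box 4 (prior 1/4): box 3 is available but not opened; box 1 gets probability (1 − 3/5)/2 = 1/5; weight (1/4)·(1/5) = 1/20.
The weights sum to 11/40.
So P(the gold coin in box 3 | the host opened box 1) = (1/8) / (11/40) = 5/11.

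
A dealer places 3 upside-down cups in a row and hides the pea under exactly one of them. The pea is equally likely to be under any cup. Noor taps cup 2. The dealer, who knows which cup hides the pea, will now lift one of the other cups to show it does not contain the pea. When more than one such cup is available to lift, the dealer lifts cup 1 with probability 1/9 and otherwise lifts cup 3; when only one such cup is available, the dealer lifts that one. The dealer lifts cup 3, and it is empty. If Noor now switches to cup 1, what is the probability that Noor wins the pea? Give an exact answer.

9/17

Consider each possible location of the pea in turn.
If it is under cup 1 (prior 1/3): only cup 3 is available, probability 1; weight (1/3)·1 = 1/3.
If it is under cup 2 (prior 1/3): cup 1 is available but not opened, probability 8/9; weight (1/3)·(8/9) = 8/27.
If it is under cup 3 (prior 1/3): the dealer opened cup 3, so this case is ruled out; weight (1/3)·0 = 0.
The weights sum to 17/27.
So P(the pea under cup 1 | the dealer opened cup 3) = (1/3) / (17/27) = 9/17.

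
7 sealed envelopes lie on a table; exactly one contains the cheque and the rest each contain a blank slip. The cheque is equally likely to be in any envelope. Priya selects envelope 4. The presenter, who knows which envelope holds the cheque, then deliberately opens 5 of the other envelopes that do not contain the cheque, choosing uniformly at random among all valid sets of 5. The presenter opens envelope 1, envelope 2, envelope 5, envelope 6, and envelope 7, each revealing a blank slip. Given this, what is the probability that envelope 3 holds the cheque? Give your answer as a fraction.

Consider each possible location of the cheque in turn.
If it is in any of envelopes 1, 2, 5, 6, and 7 (prior 1/7 each): that envelope was opened and seen not to hold the prize — ruled out; weight (1/7)·0 = 0 each.
If it is in envelope 3 (prior 1/7): the presenter has no choice, probability 1; weight (1/7)·1 = 1/7.
If it is in envelope 4 (prior 1/7): the presenter has 6 equally likely choices, so probability 1/6; weight (1/7)·(1/6) = 1/42.
The weights sum to 1/6.
So P(the cheque in envelope 3 | the presenter opened envelope 1, envelope 2, envelope 5, envelope 6, and envelope 7) = (1/7) / (1/6) = 6/7.

6/7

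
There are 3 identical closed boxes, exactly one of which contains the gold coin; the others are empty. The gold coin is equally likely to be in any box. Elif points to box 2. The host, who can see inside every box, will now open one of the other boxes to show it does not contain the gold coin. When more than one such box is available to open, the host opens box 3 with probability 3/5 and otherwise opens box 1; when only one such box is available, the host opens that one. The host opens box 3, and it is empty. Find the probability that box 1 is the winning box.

Apply Bayes' rule, conditioning on where the gold coin actually is.
If it is in box 1 (prior 1/3): only box 3 is available, probability 1; weight (1/3)·1 = 1/3.
If it is in box 2 (prior 1/3): box 3 is available, opened with probability 3/5; weight (1/3)·(3/5) = 1/5.
If it is in box 3 (prior 1/3): the host opened box 3, so this case is ruled out; weight (1/3)·0 = 0.
The weights sum to 8/15.
So P(the gold coin in box 1 | the host opened box 3) = (1/3) / (8/15) = 5/8.

5/8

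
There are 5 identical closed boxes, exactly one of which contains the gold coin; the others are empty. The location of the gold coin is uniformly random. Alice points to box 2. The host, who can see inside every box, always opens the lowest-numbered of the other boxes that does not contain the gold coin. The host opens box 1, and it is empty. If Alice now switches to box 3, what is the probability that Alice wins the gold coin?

Condition on the true location of the gold coin.
If it is in box 1 (prior 1/5): the host opened box 1, so this case is ruled out; weight (1/5)·0 = 0.
If it is in any of boxes 2, 3, 4, and 5 (prior 1/5 each): box 1 is the lowest-numbered option available, probability 1; weight (1/5)·1 = 1/5 each.
The weights sum to 4/5.
So P(the gold coin in box 3 | the host opened box 1) = (1/5) / (4/5) = 1/4.

1/4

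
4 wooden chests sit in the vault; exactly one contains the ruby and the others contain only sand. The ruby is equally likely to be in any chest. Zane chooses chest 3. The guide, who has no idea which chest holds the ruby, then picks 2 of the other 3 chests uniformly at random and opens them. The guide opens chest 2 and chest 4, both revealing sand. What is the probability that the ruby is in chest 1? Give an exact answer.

1/2

Consider each possible location of the ruby in turn.
If it is in either of chests 1 and 3 (prior 1/4 each): the guide picks exactly this set with probability 1/3 regardless, and none is the prize; weight (1/4)·(1/3) = 1/12 each.
If it is in either of chests 2 and 4 (prior 1/4 each): that chest was opened and seen not to hold the prize — ruled out; weight (1/4)·0 = 0 each.
The weights sum to 1/6.
So P(the ruby in chest 1 | the guide opened chest 2 and chest 4) = (1/12) / (1/6) = 1/2.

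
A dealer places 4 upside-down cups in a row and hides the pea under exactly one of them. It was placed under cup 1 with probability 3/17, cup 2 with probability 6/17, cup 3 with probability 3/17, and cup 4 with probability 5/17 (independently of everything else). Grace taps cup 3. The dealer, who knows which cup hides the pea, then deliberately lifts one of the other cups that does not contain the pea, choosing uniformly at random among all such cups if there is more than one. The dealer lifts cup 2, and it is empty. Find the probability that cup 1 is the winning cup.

Apply Bayes' rule, conditioning on where the pea actually is.
If it is under cup 1 (prior 3/17): the dealer has 2 equally likely choices, so probability 1/2; weight (3/17)·(1/2) = 3/34.
If it is under cup 2 (prior 6/17): the dealer opened cup 2, so this case is ruled out; weight (6/17)·0 = 0.
If it is under cup 3 (prior 3/17): the dealer has 3 equally likely choices, so probability 1/3; weight (3/17)·(1/3) = 1/17.
If it is under cup 4 (prior 5/17): the dealer has 2 equally likely choices, so probability 1/2; weight (5/17)·(1/2) = 5/34.
The weights sum to 5/17.
So P(the pea under cup 1 | the dealer opened cup 2) = (3/34) / (5/17) = 3/10.

3/10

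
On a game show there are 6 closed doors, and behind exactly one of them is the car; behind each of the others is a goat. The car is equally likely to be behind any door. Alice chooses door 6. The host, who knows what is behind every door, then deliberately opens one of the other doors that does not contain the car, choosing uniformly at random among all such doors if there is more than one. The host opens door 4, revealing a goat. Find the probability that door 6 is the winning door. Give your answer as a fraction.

1/6

Consider each possible location of the car in turn.
If it is behind any of doors 1, 2, 3, and 5 (prior 1/6 each): the host has 4 equally likely choices, so probability 1/4; weight (1/6)·(1/4) = 1/24 each.
If it is behind door 4 (prior 1/6): the host opened door 4, so this case is ruled out; weight (1/6)·0 = 0.
If it is behind door 6 (prior 1/6): the host has 5 equally likely choices, so probability 1/5; weight (1/6)·(1/5) = 1/30.
The weights sum to 1/5.
So P(the car behind door 6 | the host opened door 4) = (1/30) / (1/5) = 1/6.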